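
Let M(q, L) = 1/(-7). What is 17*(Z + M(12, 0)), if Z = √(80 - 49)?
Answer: -17/7 + 17*√31 ≈ 92.223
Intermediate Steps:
M(q, L) = -⅐
Z = √31 ≈ 5.5678
17*(Z + M(12, 0)) = 17*(√31 - ⅐) = 17*(-⅐ + √31) = -17/7 + 17*√31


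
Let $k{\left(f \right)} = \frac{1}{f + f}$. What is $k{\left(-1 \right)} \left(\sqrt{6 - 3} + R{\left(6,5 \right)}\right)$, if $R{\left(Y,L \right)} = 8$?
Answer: $-4 - \frac{\sqrt{3}}{2} \approx -4.866$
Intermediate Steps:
$k{\left(f \right)} = \frac{1}{2 f}$
$k{\left(-1 \right)} \left(\sqrt{6 - 3} + R{\left(6,5 \right)}\right) = \frac{1}{2 \left(-1\right)} \left(\sqrt{6 - 3} + 8\right) = \frac{1}{2} \left(-1\right) \left(\sqrt{3} + 8\right) = - \frac{8 + \sqrt{3}}{2} = -4 - \frac{\sqrt{3}}{2}$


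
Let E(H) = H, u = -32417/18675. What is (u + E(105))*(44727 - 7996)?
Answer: 70834190798/18675 ≈ 3.7930e+6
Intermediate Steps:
u = -32417/18675 (u = -32417*1/18675 = -32417/18675 ≈ -1.7358)
(u + E(105))*(44727 - 7996) = (-32417/18675 + 105)*(44727 - 7996) = (1928458/18675)*36731 = 70834190798/18675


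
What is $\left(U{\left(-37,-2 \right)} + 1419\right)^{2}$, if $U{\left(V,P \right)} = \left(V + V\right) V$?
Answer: $17280649$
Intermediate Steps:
$U{\left(V,P \right)} = 2 V^{2}$ ($U{\left(V,P \right)} = 2 V V = 2 V^{2}$)
$\left(U{\left(-37,-2 \right)} + 1419\right)^{2} = \left(2 \left(-37\right)^{2} + 1419\right)^{2} = \left(2 \cdot 1369 + 1419\right)^{2} = \left(2738 + 1419\right)^{2} = 4157^{2} = 17280649$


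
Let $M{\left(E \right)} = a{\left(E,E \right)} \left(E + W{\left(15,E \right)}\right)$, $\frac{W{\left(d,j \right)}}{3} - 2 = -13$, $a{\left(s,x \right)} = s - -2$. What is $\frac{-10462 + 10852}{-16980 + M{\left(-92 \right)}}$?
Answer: $- \frac{13}{191} \approx -0.068063$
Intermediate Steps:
$a{\left(s,x \right)} = 2 + s$ ($a{\left(s,x \right)} = s + 2 = 2 + s$)
$W{\left(d,j \right)} = -33$ ($W{\left(d,j \right)} = 6 + 3 \left(-13\right) = 6 - 39 = -33$)
$M{\left(E \right)} = \left(-33 + E\right) \left(2 + E\right)$ ($M{\left(E \right)} = \left(2 + E\right) \left(E - 33\right) = \left(2 + E\right) \left(-33 + E\right) = \left(-33 + E\right) \left(2 + E\right)$)
$\frac{-10462 + 10852}{-16980 + M{\left(-92 \right)}} = \frac{-10462 + 10852}{-16980 + \left(-33 - 92\right) \left(2 - 92\right)} = \frac{390}{-16980 - -11250} = \frac{390}{-16980 + 11250} = \frac{390}{-5730} = 390 \left(- \frac{1}{5730}\right) = - \frac{13}{191}$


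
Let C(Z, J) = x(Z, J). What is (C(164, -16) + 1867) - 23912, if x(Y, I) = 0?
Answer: -22045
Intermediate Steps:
C(Z, J) = 0
(C(164, -16) + 1867) - 23912 = (0 + 1867) - 23912 = 1867 - 23912 = -22045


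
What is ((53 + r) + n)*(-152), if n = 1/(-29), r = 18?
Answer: -312816/29 ≈ -10787.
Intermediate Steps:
n = -1/29 ≈ -0.034483
((53 + r) + n)*(-152) = ((53 + 18) - 1/29)*(-152) = (71 - 1/29)*(-152) = (2058/29)*(-152) = -312816/29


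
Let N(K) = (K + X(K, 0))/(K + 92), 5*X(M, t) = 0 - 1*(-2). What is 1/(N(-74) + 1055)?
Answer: 45/47291 ≈ 0.00095156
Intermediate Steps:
X(M, t) = ⅖ (X(M, t) = (0 - 1*(-2))/5 = (0 + 2)/5 = (⅕)*2 = ⅖)
N(K) = (⅖ + K)/(92 + K) (N(K) = (K + ⅖)/(K + 92) = (⅖ + K)/(92 + K))
1/(N(-74) + 1055) = 1/((⅖ - 74)/(92 - 74) + 1055) = 1/(-368/5/18 + 1055) = 1/((1/18)*(-368/5) + 1055) = 1/(-184/45 + 1055) = 1/(47291/45) = 45/47291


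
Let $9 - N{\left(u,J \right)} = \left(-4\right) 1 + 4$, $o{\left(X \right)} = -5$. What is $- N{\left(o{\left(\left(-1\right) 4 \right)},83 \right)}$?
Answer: $-9$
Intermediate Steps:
$N{\left(u,J \right)} = 9$ ($N{\left(u,J \right)} = 9 - \left(\left(-4\right) 1 + 4\right) = 9 - \left(-4 + 4\right) = 9 - 0 = 9 + 0 = 9$)
$- N{\left(o{\left(\left(-1\right) 4 \right)},83 \right)} = \left(-1\right) 9 = -9$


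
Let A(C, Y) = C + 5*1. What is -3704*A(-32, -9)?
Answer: 100008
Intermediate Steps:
A(C, Y) = 5 + C (A(C, Y) = C + 5 = 5 + C)
-3704*A(-32, -9) = -3704*(5 - 32) = -3704*(-27) = 100008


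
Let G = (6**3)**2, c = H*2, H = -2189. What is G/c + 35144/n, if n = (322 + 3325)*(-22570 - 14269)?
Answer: -284930590040/26736014767 ≈ -10.657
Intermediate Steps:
c = -4378 (c = -2189*2 = -4378)
G = 46656 (G = 216**2 = 46656)
n = -134351833 (n = 3647*(-36839) = -134351833)
G/c + 35144/n = 46656/(-4378) + 35144/(-134351833) = 46656*(-1/4378) + 35144*(-1/134351833) = -23328/2189 - 35144/134351833 = -284930590040/26736014767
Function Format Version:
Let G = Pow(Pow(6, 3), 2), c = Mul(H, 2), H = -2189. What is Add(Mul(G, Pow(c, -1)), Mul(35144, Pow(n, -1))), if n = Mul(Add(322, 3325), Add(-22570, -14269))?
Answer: Rational(-284930590040, 26736014767) ≈ -10.657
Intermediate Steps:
c = -4378 (c = Mul(-2189, 2) = -4378)
G = 46656 (G = Pow(216, 2) = 46656)
n = -134351833 (n = Mul(3647, -36839) = -134351833)
Add(Mul(G, Pow(c, -1)), Mul(35144, Pow(n, -1))) = Add(Mul(46656, Pow(-4378, -1)), Mul(35144, Pow(-134351833, -1))) = Add(Mul(46656, Rational(-1, 4378)), Mul(35144, Rational(-1, 134351833))) = Add(Rational(-23328, 2189), Rational(-35144, 134351833)) = Rational(-284930590040, 26736014767)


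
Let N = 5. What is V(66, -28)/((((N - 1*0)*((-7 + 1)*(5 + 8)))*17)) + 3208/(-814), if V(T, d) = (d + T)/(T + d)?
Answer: -10634927/2698410 ≈ -3.9412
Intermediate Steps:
V(T, d) = 1 (V(T, d) = (T + d)/(T + d) = 1)
V(66, -28)/((((N - 1*0)*((-7 + 1)*(5 + 8)))*17)) + 3208/(-814) = 1/(((5 - 1*0)*((-7 + 1)*(5 + 8)))*17) + 3208/(-814) = 1/(((5 + 0)*(-6*13))*17) + 3208*(-1/814) = 1/((5*(-78))*17) - 1604/407 = 1/(-390*17) - 1604/407 = 1/(-6630) - 1604/407 = 1*(-1/6630) - 1604/407 = -1/6630 - 1604/407 = -10634927/2698410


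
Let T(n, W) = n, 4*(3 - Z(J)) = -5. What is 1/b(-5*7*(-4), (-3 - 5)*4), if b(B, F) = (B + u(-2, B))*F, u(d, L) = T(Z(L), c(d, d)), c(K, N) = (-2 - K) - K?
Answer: -1/4616 ≈ -0.00021664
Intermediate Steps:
c(K, N) = -2 - 2*K
Z(J) = 17/4 (Z(J) = 3 - 1/4*(-5) = 3 + 5/4 = 17/4)
u(d, L) = 17/4
b(B, F) = F*(17/4 + B) (b(B, F) = (B + 17/4)*F = (17/4 + B)*F = F*(17/4 + B))
1/b(-5*7*(-4), (-3 - 5)*4) = 1/(((-3 - 5)*4)*(17 + 4*(-5*7*(-4)))/4) = 1/((-8*4)*(17 + 4*(-35*(-4)))/4) = 1/((1/4)*(-32)*(17 + 4*140)) = 1/((1/4)*(-32)*(17 + 560)) = 1/((1/4)*(-32)*577) = 1/(-4616) = -1/4616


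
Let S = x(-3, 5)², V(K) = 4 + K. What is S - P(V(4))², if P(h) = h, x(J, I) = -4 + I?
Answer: -63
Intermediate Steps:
S = 1 (S = (-4 + 5)² = 1² = 1)
S - P(V(4))² = 1 - (4 + 4)² = 1 - 1*8² = 1 - 1*64 = 1 - 64 = -63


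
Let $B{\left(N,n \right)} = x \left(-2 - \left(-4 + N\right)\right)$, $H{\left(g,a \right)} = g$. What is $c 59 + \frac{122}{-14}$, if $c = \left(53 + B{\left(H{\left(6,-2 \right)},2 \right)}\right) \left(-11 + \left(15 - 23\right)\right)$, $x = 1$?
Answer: $- \frac{384564}{7} \approx -54938.0$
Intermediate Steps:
$B{\left(N,n \right)} = 2 - N$ ($B{\left(N,n \right)} = 1 \left(-2 - \left(-4 + N\right)\right) = 1 \left(2 - N\right) = 2 - N$)
$c = -931$ ($c = \left(53 + \left(2 - 6\right)\right) \left(-11 + \left(15 - 23\right)\right) = \left(53 + \left(2 - 6\right)\right) \left(-11 - 8\right) = \left(53 - 4\right) \left(-19\right) = 49 \left(-19\right) = -931$)
$c 59 + \frac{122}{-14} = \left(-931\right) 59 + \frac{122}{-14} = -54929 + 122 \left(- \frac{1}{14}\right) = -54929 - \frac{61}{7} = - \frac{384564}{7}$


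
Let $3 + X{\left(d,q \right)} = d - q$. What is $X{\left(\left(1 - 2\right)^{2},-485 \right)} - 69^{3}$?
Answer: $-328026$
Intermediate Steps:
$X{\left(d,q \right)} = -3 + d - q$ ($X{\left(d,q \right)} = -3 + \left(d - q\right) = -3 + d - q$)
$X{\left(\left(1 - 2\right)^{2},-485 \right)} - 69^{3} = \left(-3 + \left(1 - 2\right)^{2} - -485\right) - 69^{3} = \left(-3 + \left(-1\right)^{2} + 485\right) - 328509 = \left(-3 + 1 + 485\right) - 328509 = 483 - 328509 = -328026$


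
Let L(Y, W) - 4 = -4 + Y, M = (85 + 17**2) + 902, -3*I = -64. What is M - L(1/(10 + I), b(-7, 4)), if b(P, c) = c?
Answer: 119941/94 ≈ 1276.0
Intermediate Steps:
I = 64/3 (I = -1/3*(-64) = 64/3 ≈ 21.333)
M = 1276 (M = (85 + 289) + 902 = 374 + 902 = 1276)
L(Y, W) = Y (L(Y, W) = 4 + (-4 + Y) = Y)
M - L(1/(10 + I), b(-7, 4)) = 1276 - 1/(10 + 64/3) = 1276 - 1/94/3 = 1276 - 1*3/94 = 1276 - 3/94 = 119941/94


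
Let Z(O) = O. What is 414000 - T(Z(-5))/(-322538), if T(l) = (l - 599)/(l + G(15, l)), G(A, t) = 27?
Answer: 734419025849/1773959 ≈ 4.1400e+5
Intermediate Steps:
T(l) = (-599 + l)/(27 + l) (T(l) = (l - 599)/(l + 27) = (-599 + l)/(27 + l))
414000 - T(Z(-5))/(-322538) = 414000 - (-599 - 5)/(27 - 5)/(-322538) = 414000 - -604/22*(-1)/322538 = 414000 - (1/22)*(-604)*(-1)/322538 = 414000 - (-302)*(-1)/(11*322538) = 414000 - 1*151/1773959 = 414000 - 151/1773959 = 734419025849/1773959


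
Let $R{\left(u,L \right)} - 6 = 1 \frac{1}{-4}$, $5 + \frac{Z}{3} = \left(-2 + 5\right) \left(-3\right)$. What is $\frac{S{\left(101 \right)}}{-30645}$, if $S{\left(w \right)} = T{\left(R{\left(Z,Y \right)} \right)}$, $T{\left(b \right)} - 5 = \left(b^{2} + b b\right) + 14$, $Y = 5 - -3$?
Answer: $- \frac{1}{360} \approx -0.0027778$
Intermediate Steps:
$Y = 8$ ($Y = 5 + 3 = 8$)
$Z = -42$ ($Z = -15 + 3 \left(-2 + 5\right) \left(-3\right) = -15 + 3 \cdot 3 \left(-3\right) = -15 + 3 \left(-9\right) = -15 - 27 = -42$)
$R{\left(u,L \right)} = \frac{23}{4}$ ($R{\left(u,L \right)} = 6 + 1 \frac{1}{-4} = 6 + 1 \left(- \frac{1}{4}\right) = 6 - \frac{1}{4} = \frac{23}{4}$)
$T{\left(b \right)} = 19 + 2 b^{2}$ ($T{\left(b \right)} = 5 + \left(\left(b^{2} + b b\right) + 14\right) = 5 + \left(\left(b^{2} + b^{2}\right) + 14\right) = 5 + \left(2 b^{2} + 14\right) = 5 + \left(14 + 2 b^{2}\right) = 19 + 2 b^{2}$)
$S{\left(w \right)} = \frac{681}{8}$ ($S{\left(w \right)} = 19 + 2 \left(\frac{23}{4}\right)^{2} = 19 + 2 \cdot \frac{529}{16} = 19 + \frac{529}{8} = \frac{681}{8}$)
$\frac{S{\left(101 \right)}}{-30645} = \frac{681}{8 \left(-30645\right)} = \frac{681}{8} \left(- \frac{1}{30645}\right) = - \frac{1}{360}$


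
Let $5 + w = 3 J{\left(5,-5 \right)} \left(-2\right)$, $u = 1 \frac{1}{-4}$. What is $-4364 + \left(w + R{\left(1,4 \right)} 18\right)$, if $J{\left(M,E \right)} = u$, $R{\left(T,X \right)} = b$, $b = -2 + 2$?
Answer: $- \frac{8735}{2} \approx -4367.5$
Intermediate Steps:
$b = 0$
$u = - \frac{1}{4}$ ($u = 1 \left(- \frac{1}{4}\right) = - \frac{1}{4} \approx -0.25$)
$R{\left(T,X \right)} = 0$
$J{\left(M,E \right)} = - \frac{1}{4}$
$w = - \frac{7}{2}$ ($w = -5 + 3 \left(- \frac{1}{4}\right) \left(-2\right) = -5 - - \frac{3}{2} = -5 + \frac{3}{2} = - \frac{7}{2} \approx -3.5$)
$-4364 + \left(w + R{\left(1,4 \right)} 18\right) = -4364 + \left(- \frac{7}{2} + 0 \cdot 18\right) = -4364 + \left(- \frac{7}{2} + 0\right) = -4364 - \frac{7}{2} = - \frac{8735}{2}$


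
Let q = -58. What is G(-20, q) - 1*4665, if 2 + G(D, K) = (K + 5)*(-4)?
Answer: -4455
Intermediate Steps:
G(D, K) = -22 - 4*K (G(D, K) = -2 + (K + 5)*(-4) = -2 + (5 + K)*(-4) = -2 + (-20 - 4*K) = -22 - 4*K)
G(-20, q) - 1*4665 = (-22 - 4*(-58)) - 1*4665 = (-22 + 232) - 4665 = 210 - 4665 = -4455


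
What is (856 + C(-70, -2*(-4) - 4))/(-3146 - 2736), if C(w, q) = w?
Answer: -393/2941 ≈ -0.13363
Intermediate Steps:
(856 + C(-70, -2*(-4) - 4))/(-3146 - 2736) = (856 - 70)/(-3146 - 2736) = 786/(-5882) = 786*(-1/5882) = -393/2941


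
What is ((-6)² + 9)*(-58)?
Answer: -2610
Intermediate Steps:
((-6)² + 9)*(-58) = (36 + 9)*(-58) = 45*(-58) = -2610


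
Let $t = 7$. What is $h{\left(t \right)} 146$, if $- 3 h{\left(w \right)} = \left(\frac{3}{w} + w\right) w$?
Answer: $- \frac{7592}{3} \approx -2530.7$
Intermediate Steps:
$h{\left(w \right)} = - \frac{w \left(w + \frac{3}{w}\right)}{3}$ ($h{\left(w \right)} = - \frac{\left(\frac{3}{w} + w\right) w}{3} = - \frac{\left(w + \frac{3}{w}\right) w}{3} = - \frac{w \left(w + \frac{3}{w}\right)}{3}$)
$h{\left(t \right)} 146 = \left(-1 - \frac{7^{2}}{3}\right) 146 = \left(-1 - \frac{49}{3}\right) 146 = \left(- \frac{52}{3}\right) 146 = - \frac{7592}{3}$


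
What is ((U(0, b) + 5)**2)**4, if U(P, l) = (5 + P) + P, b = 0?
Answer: 100000000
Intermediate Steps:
U(P, l) = 5 + 2*P
((U(0, b) + 5)**2)**4 = (((5 + 2*0) + 5)**2)**4 = (((5 + 0) + 5)**2)**4 = ((5 + 5)**2)**4 = (10**2)**4 = 100**4 = 100000000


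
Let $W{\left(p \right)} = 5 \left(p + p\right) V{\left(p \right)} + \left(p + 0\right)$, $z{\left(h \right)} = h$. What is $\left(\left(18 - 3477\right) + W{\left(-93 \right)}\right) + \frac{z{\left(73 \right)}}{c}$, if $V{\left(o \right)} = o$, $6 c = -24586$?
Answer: $\frac{1019556615}{12293} \approx 82938.0$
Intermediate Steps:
$c = - \frac{12293}{3}$ ($c = \frac{1}{6} \left(-24586\right) = - \frac{12293}{3} \approx -4097.7$)
$W{\left(p \right)} = p + 10 p^{2}$ ($W{\left(p \right)} = 5 \left(p + p\right) p + \left(p + 0\right) = 5 \cdot 2 p p + p = 5 \cdot 2 p^{2} + p = 10 p^{2} + p = p + 10 p^{2}$)
$\left(\left(18 - 3477\right) + W{\left(-93 \right)}\right) + \frac{z{\left(73 \right)}}{c} = \left(\left(18 - 3477\right) - 93 \left(1 + 10 \left(-93\right)\right)\right) + \frac{73}{- \frac{12293}{3}} = \left(\left(18 - 3477\right) - 93 \left(1 - 930\right)\right) + 73 \left(- \frac{3}{12293}\right) = \left(-3459 - -86397\right) - \frac{219}{12293} = \left(-3459 + 86397\right) - \frac{219}{12293} = 82938 - \frac{219}{12293} = \frac{1019556615}{12293}$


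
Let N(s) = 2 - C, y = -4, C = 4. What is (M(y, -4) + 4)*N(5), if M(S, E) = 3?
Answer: -14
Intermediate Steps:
N(s) = -2 (N(s) = 2 - 1*4 = 2 - 4 = -2)
(M(y, -4) + 4)*N(5) = (3 + 4)*(-2) = 7*(-2) = -14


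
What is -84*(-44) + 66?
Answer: 3762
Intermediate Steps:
-84*(-44) + 66 = 3696 + 66 = 3762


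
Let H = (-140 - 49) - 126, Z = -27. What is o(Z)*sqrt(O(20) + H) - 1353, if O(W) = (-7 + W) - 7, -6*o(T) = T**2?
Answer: -1353 - 243*I*sqrt(309)/2 ≈ -1353.0 - 2135.8*I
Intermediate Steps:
o(T) = -T**2/6
H = -315 (H = -189 - 126 = -315)
O(W) = -14 + W
o(Z)*sqrt(O(20) + H) - 1353 = (-1/6*(-27)**2)*sqrt((-14 + 20) - 315) - 1353 = (-1/6*729)*sqrt(6 - 315) - 1353 = -243*I*sqrt(309)/2 - 1353 = -1353 - 243*I*sqrt(309)/2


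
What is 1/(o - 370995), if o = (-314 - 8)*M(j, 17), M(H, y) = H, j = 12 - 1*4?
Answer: -1/373571 ≈ -2.6769e-6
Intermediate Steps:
j = 8 (j = 12 - 4 = 8)
o = -2576 (o = (-314 - 8)*8 = -322*8 = -2576)
1/(o - 370995) = 1/(-2576 - 370995) = 1/(-373571) = -1/373571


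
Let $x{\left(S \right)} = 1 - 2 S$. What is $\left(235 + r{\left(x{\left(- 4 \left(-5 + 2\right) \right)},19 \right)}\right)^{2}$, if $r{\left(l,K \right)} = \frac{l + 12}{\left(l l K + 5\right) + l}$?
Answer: $\frac{5558956769536}{100661089} \approx 55225.0$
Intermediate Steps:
$r{\left(l,K \right)} = \frac{12 + l}{5 + l + K l^{2}}$ ($r{\left(l,K \right)} = \frac{12 + l}{\left(l^{2} K + 5\right) + l} = \frac{12 + l}{\left(K l^{2} + 5\right) + l} = \frac{12 + l}{\left(5 + K l^{2}\right) + l} = \frac{12 + l}{5 + l + K l^{2}}$)
$\left(235 + r{\left(x{\left(- 4 \left(-5 + 2\right) \right)},19 \right)}\right)^{2} = \left(235 + \frac{12 + \left(1 - 2 \left(- 4 \left(-5 + 2\right)\right)\right)}{5 + \left(1 - 2 \left(- 4 \left(-5 + 2\right)\right)\right) + 19 \left(1 - 2 \left(- 4 \left(-5 + 2\right)\right)\right)^{2}}\right)^{2} = \left(235 + \frac{12 + \left(1 - 2 \left(\left(-4\right) \left(-3\right)\right)\right)}{5 + \left(1 - 2 \left(\left(-4\right) \left(-3\right)\right)\right) + 19 \left(1 - 2 \left(\left(-4\right) \left(-3\right)\right)\right)^{2}}\right)^{2} = \left(235 + \frac{12 + \left(1 - 24\right)}{5 + \left(1 - 24\right) + 19 \left(1 - 24\right)^{2}}\right)^{2} = \left(235 + \frac{12 - 23}{5 - 23 + 19 \left(-23\right)^{2}}\right)^{2} = \left(235 + \frac{1}{5 - 23 + 19 \cdot 529} \left(-11\right)\right)^{2} = \left(235 + \frac{1}{5 - 23 + 10051} \left(-11\right)\right)^{2} = \left(235 + \frac{1}{10033} \left(-11\right)\right)^{2} = \left(235 - \frac{11}{10033}\right)^{2} = \left(\frac{2357744}{10033}\right)^{2} = \frac{5558956769536}{100661089}$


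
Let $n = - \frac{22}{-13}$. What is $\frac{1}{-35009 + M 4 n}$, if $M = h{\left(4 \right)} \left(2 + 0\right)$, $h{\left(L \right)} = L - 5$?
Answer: $- \frac{13}{455293} \approx -2.8553 \cdot 10^{-5}$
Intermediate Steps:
$h{\left(L \right)} = -5 + L$
$M = -2$ ($M = \left(-5 + 4\right) \left(2 + 0\right) = \left(-1\right) 2 = -2$)
$n = \frac{22}{13}$ ($n = \left(-22\right) \left(- \frac{1}{13}\right) = \frac{22}{13} \approx 1.6923$)
$\frac{1}{-35009 + M 4 n} = \frac{1}{-35009 + \left(-2\right) 4 \cdot \frac{22}{13}} = \frac{1}{-35009 - \frac{176}{13}} = \frac{1}{- \frac{455293}{13}} = - \frac{13}{455293}$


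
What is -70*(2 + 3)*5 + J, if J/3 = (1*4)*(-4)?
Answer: -1798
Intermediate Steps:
J = -48 (J = 3*((1*4)*(-4)) = 3*(4*(-4)) = 3*(-16) = -48)
-70*(2 + 3)*5 + J = -70*(2 + 3)*5 - 48 = -350*5 - 48 = -70*25 - 48 = -1750 - 48 = -1798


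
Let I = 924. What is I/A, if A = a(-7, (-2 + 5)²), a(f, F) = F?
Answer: 308/3 ≈ 102.67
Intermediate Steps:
A = 9 (A = (-2 + 5)² = 3² = 9)
I/A = 924/9 = 924*(⅑) = 308/3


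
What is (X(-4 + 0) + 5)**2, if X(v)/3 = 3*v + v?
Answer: 1849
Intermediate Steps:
X(v) = 12*v (X(v) = 3*(3*v + v) = 3*(4*v) = 12*v)
(X(-4 + 0) + 5)**2 = (12*(-4 + 0) + 5)**2 = (12*(-4) + 5)**2 = (-48 + 5)**2 = (-43)**2 = 1849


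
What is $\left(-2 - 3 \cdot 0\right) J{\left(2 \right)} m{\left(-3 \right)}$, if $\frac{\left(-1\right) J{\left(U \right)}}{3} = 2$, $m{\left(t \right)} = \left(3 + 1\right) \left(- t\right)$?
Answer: $144$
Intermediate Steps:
$m{\left(t \right)} = - 4 t$ ($m{\left(t \right)} = 4 \left(- t\right) = - 4 t$)
$J{\left(U \right)} = -6$ ($J{\left(U \right)} = \left(-3\right) 2 = -6$)
$\left(-2 - 3 \cdot 0\right) J{\left(2 \right)} m{\left(-3 \right)} = \left(-2 - 3 \cdot 0\right) \left(-6\right) \left(\left(-4\right) \left(-3\right)\right) = \left(-2 - 0\right) \left(-6\right) 12 = \left(-2 + 0\right) \left(-6\right) 12 = \left(-2\right) \left(-6\right) 12 = 12 \cdot 12 = 144$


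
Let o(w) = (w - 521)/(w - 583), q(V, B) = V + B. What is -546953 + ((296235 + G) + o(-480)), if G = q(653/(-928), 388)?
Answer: -246941298331/986464 ≈ -2.5033e+5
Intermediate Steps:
q(V, B) = B + V
o(w) = (-521 + w)/(-583 + w)
G = 359411/928 (G = 388 + 653/(-928) = 388 + 653*(-1/928) = 388 - 653/928 = 359411/928 ≈ 387.30)
-546953 + ((296235 + G) + o(-480)) = -546953 + ((296235 + 359411/928) + (-521 - 480)/(-583 - 480)) = -546953 + (275265491/928 - 1001/(-1063)) = -546953 + (275265491/928 - 1/1063*(-1001)) = -546953 + (275265491/928 + 1001/1063) = -546953 + 292608145861/986464 = -246941298331/986464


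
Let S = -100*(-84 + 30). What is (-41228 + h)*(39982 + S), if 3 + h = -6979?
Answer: -2187866220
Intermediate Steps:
h = -6982 (h = -3 - 6979 = -6982)
S = 5400 (S = -100*(-54) = 5400)
(-41228 + h)*(39982 + S) = (-41228 - 6982)*(39982 + 5400) = -48210*45382 = -2187866220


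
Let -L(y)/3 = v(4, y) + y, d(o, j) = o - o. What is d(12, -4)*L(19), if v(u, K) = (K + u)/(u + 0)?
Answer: 0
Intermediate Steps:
d(o, j) = 0
v(u, K) = (K + u)/u
L(y) = -3 - 15*y/4 (L(y) = -3*((y + 4)/4 + y) = -3*((4 + y)/4 + y) = -3*((1 + y/4) + y) = -3*(1 + 5*y/4) = -3 - 15*y/4)
d(12, -4)*L(19) = 0*(-3 - 15/4*19) = 0*(-3 - 285/4) = 0*(-297/4) = 0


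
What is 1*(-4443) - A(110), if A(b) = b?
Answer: -4553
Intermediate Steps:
1*(-4443) - A(110) = 1*(-4443) - 1*110 = -4443 - 110 = -4553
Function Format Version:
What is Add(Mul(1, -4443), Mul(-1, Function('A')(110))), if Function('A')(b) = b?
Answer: -4553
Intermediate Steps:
Add(Mul(1, -4443), Mul(-1, Function('A')(110))) = Add(Mul(1, -4443), Mul(-1, 110)) = Add(-4443, -110) = -4553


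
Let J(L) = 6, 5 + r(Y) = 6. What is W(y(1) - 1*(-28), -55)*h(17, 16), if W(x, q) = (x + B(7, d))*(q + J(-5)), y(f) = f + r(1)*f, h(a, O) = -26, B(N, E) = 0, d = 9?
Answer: 38220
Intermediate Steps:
r(Y) = 1 (r(Y) = -5 + 6 = 1)
y(f) = 2*f (y(f) = f + 1*f = f + f = 2*f)
W(x, q) = x*(6 + q) (W(x, q) = (x + 0)*(q + 6) = x*(6 + q))
W(y(1) - 1*(-28), -55)*h(17, 16) = ((2*1 - 1*(-28))*(6 - 55))*(-26) = ((2 + 28)*(-49))*(-26) = (30*(-49))*(-26) = -1470*(-26) = 38220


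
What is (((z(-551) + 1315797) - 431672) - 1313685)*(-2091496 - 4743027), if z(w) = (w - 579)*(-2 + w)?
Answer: -1334987377590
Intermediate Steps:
z(w) = (-579 + w)*(-2 + w)
(((z(-551) + 1315797) - 431672) - 1313685)*(-2091496 - 4743027) = ((((1158 + (-551)**2 - 581*(-551)) + 1315797) - 431672) - 1313685)*(-2091496 - 4743027) = ((((1158 + 303601 + 320131) + 1315797) - 431672) - 1313685)*(-6834523) = (((624890 + 1315797) - 431672) - 1313685)*(-6834523) = ((1940687 - 431672) - 1313685)*(-6834523) = (1509015 - 1313685)*(-6834523) = 195330*(-6834523) = -1334987377590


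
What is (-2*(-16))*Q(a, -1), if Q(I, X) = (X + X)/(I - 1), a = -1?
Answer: 32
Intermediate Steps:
Q(I, X) = 2*X/(-1 + I) (Q(I, X) = (2*X)/(-1 + I) = 2*X/(-1 + I))
(-2*(-16))*Q(a, -1) = (-2*(-16))*(2*(-1)/(-1 - 1)) = 32*(2*(-1)/(-2)) = 32*(2*(-1)*(-1/2)) = 32*1 = 32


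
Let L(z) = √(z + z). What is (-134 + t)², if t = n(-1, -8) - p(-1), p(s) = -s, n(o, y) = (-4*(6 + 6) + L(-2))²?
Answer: 4650361 - 831360*I ≈ 4.6504e+6 - 8.3136e+5*I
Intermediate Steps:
L(z) = √2*√z (L(z) = √(2*z) = √2*√z)
n(o, y) = (-48 + 2*I)² (n(o, y) = (-4*(6 + 6) + √2*√(-2))² = (-4*12 + √2*(I*√2))² = (-48 + 2*I)²)
t = 2299 - 192*I (t = (2300 - 192*I) - (-1)*(-1) = (2300 - 192*I) - 1*1 = (2300 - 192*I) - 1 = 2299 - 192*I ≈ 2299.0 - 192.0*I)
(-134 + t)² = (-134 + (2299 - 192*I))² = (2165 - 192*I)²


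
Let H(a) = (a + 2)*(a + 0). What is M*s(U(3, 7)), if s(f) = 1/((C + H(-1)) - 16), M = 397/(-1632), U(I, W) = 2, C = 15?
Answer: 397/3264 ≈ 0.12163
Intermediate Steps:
H(a) = a*(2 + a) (H(a) = (2 + a)*a = a*(2 + a))
M = -397/1632 (M = 397*(-1/1632) = -397/1632 ≈ -0.24326)
s(f) = -½ (s(f) = 1/((15 - (2 - 1)) - 16) = 1/((15 - 1*1) - 16) = 1/((15 - 1) - 16) = 1/(14 - 16) = 1/(-2) = -½)
M*s(U(3, 7)) = -397/1632*(-½) = 397/3264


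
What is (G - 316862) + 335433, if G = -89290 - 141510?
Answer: -212229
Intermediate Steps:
G = -230800
(G - 316862) + 335433 = (-230800 - 316862) + 335433 = -547662 + 335433 = -212229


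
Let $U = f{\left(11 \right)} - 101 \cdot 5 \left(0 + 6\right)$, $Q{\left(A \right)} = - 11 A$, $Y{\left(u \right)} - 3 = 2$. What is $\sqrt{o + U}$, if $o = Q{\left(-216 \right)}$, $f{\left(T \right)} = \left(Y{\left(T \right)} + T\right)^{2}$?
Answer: $i \sqrt{398} \approx 19.95 i$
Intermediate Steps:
$Y{\left(u \right)} = 5$ ($Y{\left(u \right)} = 3 + 2 = 5$)
$f{\left(T \right)} = \left(5 + T\right)^{2}$
$o = 2376$ ($o = \left(-11\right) \left(-216\right) = 2376$)
$U = -2774$ ($U = \left(5 + 11\right)^{2} - 101 \cdot 5 \left(0 + 6\right) = 16^{2} - 101 \cdot 5 \cdot 6 = 256 - 3030 = -2774$)
$\sqrt{o + U} = \sqrt{2376 - 2774} = \sqrt{-398} = i \sqrt{398}$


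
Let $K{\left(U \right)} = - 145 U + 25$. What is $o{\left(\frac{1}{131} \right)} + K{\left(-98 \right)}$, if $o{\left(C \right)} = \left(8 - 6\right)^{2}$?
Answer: $14239$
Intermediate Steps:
$K{\left(U \right)} = 25 - 145 U$
$o{\left(C \right)} = 4$ ($o{\left(C \right)} = 2^{2} = 4$)
$o{\left(\frac{1}{131} \right)} + K{\left(-98 \right)} = 4 + \left(25 - -14210\right) = 4 + \left(25 + 14210\right) = 4 + 14235 = 14239$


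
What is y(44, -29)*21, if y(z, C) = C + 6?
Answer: -483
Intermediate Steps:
y(z, C) = 6 + C
y(44, -29)*21 = (6 - 29)*21 = -23*21 = -483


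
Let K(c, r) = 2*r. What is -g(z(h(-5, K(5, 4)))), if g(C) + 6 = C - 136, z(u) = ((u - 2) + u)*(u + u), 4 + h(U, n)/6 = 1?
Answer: -1226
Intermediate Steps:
h(U, n) = -18 (h(U, n) = -24 + 6*1 = -24 + 6 = -18)
z(u) = 2*u*(-2 + 2*u) (z(u) = ((-2 + u) + u)*(2*u) = (-2 + 2*u)*(2*u) = 2*u*(-2 + 2*u))
g(C) = -142 + C (g(C) = -6 + (C - 136) = -6 + (-136 + C) = -142 + C)
-g(z(h(-5, K(5, 4)))) = -(-142 + 4*(-18)*(-1 - 18)) = -(-142 + 4*(-18)*(-19)) = -(-142 + 1368) = -1*1226 = -1226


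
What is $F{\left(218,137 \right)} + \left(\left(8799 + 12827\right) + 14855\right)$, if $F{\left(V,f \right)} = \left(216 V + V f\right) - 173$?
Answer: $113262$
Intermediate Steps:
$F{\left(V,f \right)} = -173 + 216 V + V f$
$F{\left(218,137 \right)} + \left(\left(8799 + 12827\right) + 14855\right) = \left(-173 + 216 \cdot 218 + 218 \cdot 137\right) + \left(\left(8799 + 12827\right) + 14855\right) = \left(-173 + 47088 + 29866\right) + \left(21626 + 14855\right) = 76781 + 36481 = 113262$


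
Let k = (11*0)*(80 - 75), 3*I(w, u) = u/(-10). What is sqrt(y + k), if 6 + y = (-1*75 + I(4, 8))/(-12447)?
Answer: I*sqrt(2579527805)/20745 ≈ 2.4483*I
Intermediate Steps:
I(w, u) = -u/30 (I(w, u) = (u/(-10))/3 = (u*(-1/10))/3 = (-u/10)/3 = -u/30)
k = 0 (k = 0*5 = 0)
y = -1119101/186705 (y = -6 + (-1*75 - 1/30*8)/(-12447) = -6 + (-75 - 4/15)*(-1/12447) = -6 - 1129/15*(-1/12447) = -6 + 1129/186705 = -1119101/186705 ≈ -5.9939)
sqrt(y + k) = sqrt(-1119101/186705 + 0) = sqrt(-1119101/186705) = I*sqrt(2579527805)/20745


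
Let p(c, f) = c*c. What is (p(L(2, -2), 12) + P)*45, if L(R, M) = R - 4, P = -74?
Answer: -3150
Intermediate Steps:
L(R, M) = -4 + R
p(c, f) = c²
(p(L(2, -2), 12) + P)*45 = ((-4 + 2)² - 74)*45 = ((-2)² - 74)*45 = (4 - 74)*45 = -70*45 = -3150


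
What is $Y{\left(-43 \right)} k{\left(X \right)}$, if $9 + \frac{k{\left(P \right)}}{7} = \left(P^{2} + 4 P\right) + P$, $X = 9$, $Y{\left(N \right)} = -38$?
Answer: $-31122$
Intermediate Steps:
$k{\left(P \right)} = -63 + 7 P^{2} + 35 P$ ($k{\left(P \right)} = -63 + 7 \left(\left(P^{2} + 4 P\right) + P\right) = -63 + 7 \left(P^{2} + 5 P\right) = -63 + \left(7 P^{2} + 35 P\right) = -63 + 7 P^{2} + 35 P$)
$Y{\left(-43 \right)} k{\left(X \right)} = - 38 \left(-63 + 7 \cdot 9^{2} + 35 \cdot 9\right) = - 38 \left(-63 + 7 \cdot 81 + 315\right) = - 38 \left(-63 + 567 + 315\right) = \left(-38\right) 819 = -31122$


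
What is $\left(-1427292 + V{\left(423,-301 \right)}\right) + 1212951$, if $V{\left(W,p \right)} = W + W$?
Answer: $-213495$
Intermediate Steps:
$V{\left(W,p \right)} = 2 W$
$\left(-1427292 + V{\left(423,-301 \right)}\right) + 1212951 = \left(-1427292 + 2 \cdot 423\right) + 1212951 = \left(-1427292 + 846\right) + 1212951 = -1426446 + 1212951 = -213495$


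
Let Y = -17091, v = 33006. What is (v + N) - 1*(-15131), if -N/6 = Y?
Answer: 150683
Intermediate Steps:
N = 102546 (N = -6*(-17091) = 102546)
(v + N) - 1*(-15131) = (33006 + 102546) - 1*(-15131) = 135552 + 15131 = 150683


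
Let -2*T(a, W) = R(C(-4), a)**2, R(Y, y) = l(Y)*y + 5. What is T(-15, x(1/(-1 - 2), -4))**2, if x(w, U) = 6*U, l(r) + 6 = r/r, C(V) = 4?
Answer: 10240000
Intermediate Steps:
l(r) = -5 (l(r) = -6 + r/r = -6 + 1 = -5)
R(Y, y) = 5 - 5*y (R(Y, y) = -5*y + 5 = 5 - 5*y)
T(a, W) = -(5 - 5*a)**2/2
T(-15, x(1/(-1 - 2), -4))**2 = (-25*(-1 - 15)**2/2)**2 = (-25/2*(-16)**2)**2 = (-25/2*256)**2 = (-3200)**2 = 10240000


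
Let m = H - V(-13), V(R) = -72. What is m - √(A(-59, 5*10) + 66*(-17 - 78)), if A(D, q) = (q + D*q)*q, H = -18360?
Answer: -18288 - I*√151270 ≈ -18288.0 - 388.93*I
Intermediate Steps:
A(D, q) = q*(q + D*q)
m = -18288 (m = -18360 - 1*(-72) = -18360 + 72 = -18288)
m - √(A(-59, 5*10) + 66*(-17 - 78)) = -18288 - √((5*10)²*(1 - 59) + 66*(-17 - 78)) = -18288 - √(50²*(-58) + 66*(-95)) = -18288 - √(2500*(-58) - 6270) = -18288 - √(-145000 - 6270) = -18288 - √(-151270) = -18288 - I*√151270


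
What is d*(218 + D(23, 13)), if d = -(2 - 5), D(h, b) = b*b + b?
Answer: 1200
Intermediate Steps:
D(h, b) = b + b**2 (D(h, b) = b**2 + b = b + b**2)
d = 3 (d = -1*(-3) = 3)
d*(218 + D(23, 13)) = 3*(218 + 13*(1 + 13)) = 3*(218 + 13*14) = 3*(218 + 182) = 3*400 = 1200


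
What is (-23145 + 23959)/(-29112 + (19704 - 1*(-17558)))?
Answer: 407/4075 ≈ 0.099877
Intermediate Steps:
(-23145 + 23959)/(-29112 + (19704 - 1*(-17558))) = 814/(-29112 + (19704 + 17558)) = 814/(-29112 + 37262) = 814/8150 = 814*(1/8150) = 407/4075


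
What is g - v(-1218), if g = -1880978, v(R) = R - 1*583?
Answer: -1879177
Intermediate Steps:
v(R) = -583 + R (v(R) = R - 583 = -583 + R)
g - v(-1218) = -1880978 - (-583 - 1218) = -1880978 - 1*(-1801) = -1880978 + 1801 = -1879177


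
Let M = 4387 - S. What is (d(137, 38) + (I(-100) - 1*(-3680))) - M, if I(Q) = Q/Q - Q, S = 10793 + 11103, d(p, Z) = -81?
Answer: 21209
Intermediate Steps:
S = 21896
I(Q) = 1 - Q
M = -17509 (M = 4387 - 1*21896 = 4387 - 21896 = -17509)
(d(137, 38) + (I(-100) - 1*(-3680))) - M = (-81 + ((1 - 1*(-100)) - 1*(-3680))) - 1*(-17509) = (-81 + ((1 + 100) + 3680)) + 17509 = (-81 + (101 + 3680)) + 17509 = (-81 + 3781) + 17509 = 3700 + 17509 = 21209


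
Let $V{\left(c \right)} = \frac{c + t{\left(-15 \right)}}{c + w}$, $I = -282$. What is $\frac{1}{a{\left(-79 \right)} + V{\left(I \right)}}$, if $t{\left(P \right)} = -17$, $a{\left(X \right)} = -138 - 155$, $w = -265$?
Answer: $- \frac{547}{159972} \approx -0.0034193$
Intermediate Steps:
$a{\left(X \right)} = -293$
$V{\left(c \right)} = \frac{-17 + c}{-265 + c}$ ($V{\left(c \right)} = \frac{c - 17}{c - 265} = \frac{-17 + c}{-265 + c}$)
$\frac{1}{a{\left(-79 \right)} + V{\left(I \right)}} = \frac{1}{-293 + \frac{-17 - 282}{-265 - 282}} = \frac{1}{-293 + \frac{1}{-547} \left(-299\right)} = \frac{1}{-293 - - \frac{299}{547}} = \frac{1}{-293 + \frac{299}{547}} = \frac{1}{- \frac{159972}{547}} = - \frac{547}{159972}$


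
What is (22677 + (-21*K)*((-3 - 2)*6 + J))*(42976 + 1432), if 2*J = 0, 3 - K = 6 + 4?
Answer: 811200936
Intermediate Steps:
K = -7 (K = 3 - (6 + 4) = 3 - 1*10 = 3 - 10 = -7)
J = 0 (J = (½)*0 = 0)
(22677 + (-21*K)*((-3 - 2)*6 + J))*(42976 + 1432) = (22677 + (-21*(-7))*((-3 - 2)*6 + 0))*(42976 + 1432) = (22677 + 147*(-5*6 + 0))*44408 = (22677 + 147*(-30 + 0))*44408 = (22677 + 147*(-30))*44408 = (22677 - 4410)*44408 = 18267*44408 = 811200936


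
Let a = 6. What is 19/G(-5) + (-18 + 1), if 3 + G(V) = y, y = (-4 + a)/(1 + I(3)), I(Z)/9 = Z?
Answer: -963/41 ≈ -23.488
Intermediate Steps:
I(Z) = 9*Z
y = 1/14 (y = (-4 + 6)/(1 + 9*3) = 2/(1 + 27) = 2/28 = 2*(1/28) = 1/14 ≈ 0.071429)
G(V) = -41/14 (G(V) = -3 + 1/14 = -41/14)
19/G(-5) + (-18 + 1) = 19/(-41/14) + (-18 + 1) = 19*(-14/41) - 17 = -266/41 - 17 = -963/41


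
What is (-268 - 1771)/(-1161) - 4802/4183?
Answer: 2954015/4856463 ≈ 0.60826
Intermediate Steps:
(-268 - 1771)/(-1161) - 4802/4183 = -2039*(-1/1161) - 4802*1/4183 = 2039/1161 - 4802/4183 = 2954015/4856463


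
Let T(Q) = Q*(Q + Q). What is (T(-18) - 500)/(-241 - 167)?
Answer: -37/102 ≈ -0.36275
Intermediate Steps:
T(Q) = 2*Q² (T(Q) = Q*(2*Q) = 2*Q²)
(T(-18) - 500)/(-241 - 167) = (2*(-18)² - 500)/(-241 - 167) = (2*324 - 500)/(-408) = (648 - 500)*(-1/408) = 148*(-1/408) = -37/102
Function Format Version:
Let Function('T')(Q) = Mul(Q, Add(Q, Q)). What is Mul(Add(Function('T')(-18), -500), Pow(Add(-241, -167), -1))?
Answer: Rational(-37, 102) ≈ -0.36275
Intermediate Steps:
Function('T')(Q) = Mul(2, Pow(Q, 2)) (Function('T')(Q) = Mul(Q, Mul(2, Q)) = Mul(2, Pow(Q, 2)))
Mul(Add(Function('T')(-18), -500), Pow(Add(-241, -167), -1)) = Mul(Add(Mul(2, Pow(-18, 2)), -500), Pow(Add(-241, -167), -1)) = Mul(Add(Mul(2, 324), -500), Pow(-408, -1)) = Mul(Add(648, -500), Rational(-1, 408)) = Mul(148, Rational(-1, 408)) = Rational(-37, 102)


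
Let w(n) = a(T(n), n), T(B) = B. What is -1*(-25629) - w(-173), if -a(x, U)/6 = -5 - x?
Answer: 26637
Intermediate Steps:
a(x, U) = 30 + 6*x (a(x, U) = -6*(-5 - x) = 30 + 6*x)
w(n) = 30 + 6*n
-1*(-25629) - w(-173) = -1*(-25629) - (30 + 6*(-173)) = 25629 - (30 - 1038) = 25629 - 1*(-1008) = 25629 + 1008 = 26637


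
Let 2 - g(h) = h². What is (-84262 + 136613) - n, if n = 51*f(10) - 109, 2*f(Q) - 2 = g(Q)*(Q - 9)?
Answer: 54908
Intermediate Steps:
g(h) = 2 - h²
f(Q) = 1 + (-9 + Q)*(2 - Q²)/2 (f(Q) = 1 + ((2 - Q²)*(Q - 9))/2 = 1 + ((2 - Q²)*(-9 + Q))/2 = 1 + ((-9 + Q)*(2 - Q²))/2 = 1 + (-9 + Q)*(2 - Q²)/2)
n = -2557 (n = 51*(-8 + 10 - ½*10³ + (9/2)*10²) - 109 = 51*(-8 + 10 - ½*1000 + (9/2)*100) - 109 = 51*(-8 + 10 - 500 + 450) - 109 = 51*(-48) - 109 = -2448 - 109 = -2557)
(-84262 + 136613) - n = (-84262 + 136613) - 1*(-2557) = 52351 + 2557 = 54908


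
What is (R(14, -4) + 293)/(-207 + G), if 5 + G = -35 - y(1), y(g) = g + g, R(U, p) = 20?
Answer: -313/249 ≈ -1.2570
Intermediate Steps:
y(g) = 2*g
G = -42 (G = -5 + (-35 - 2) = -5 - 37 = -42)
(R(14, -4) + 293)/(-207 + G) = (20 + 293)/(-207 - 42) = 313/(-249) = 313*(-1/249) = -313/249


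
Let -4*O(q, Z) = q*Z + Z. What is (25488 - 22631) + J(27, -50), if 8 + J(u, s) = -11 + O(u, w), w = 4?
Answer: 2810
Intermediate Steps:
O(q, Z) = -Z/4 - Z*q/4 (O(q, Z) = -(q*Z + Z)/4 = -(Z*q + Z)/4 = -(Z + Z*q)/4 = -Z/4 - Z*q/4)
J(u, s) = -20 - u (J(u, s) = -8 + (-11 - ¼*4*(1 + u)) = -8 + (-11 + (-1 - u)) = -8 + (-12 - u) = -20 - u)
(25488 - 22631) + J(27, -50) = (25488 - 22631) + (-20 - 1*27) = 2857 + (-20 - 27) = 2857 - 47 = 2810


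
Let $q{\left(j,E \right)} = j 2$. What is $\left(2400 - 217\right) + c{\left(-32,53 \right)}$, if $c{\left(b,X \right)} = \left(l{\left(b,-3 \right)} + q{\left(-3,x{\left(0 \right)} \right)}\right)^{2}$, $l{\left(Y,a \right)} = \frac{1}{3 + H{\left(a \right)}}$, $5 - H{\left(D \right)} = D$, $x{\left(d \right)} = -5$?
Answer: $\frac{268368}{121} \approx 2217.9$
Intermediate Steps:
$H{\left(D \right)} = 5 - D$
$l{\left(Y,a \right)} = \frac{1}{8 - a}$ ($l{\left(Y,a \right)} = \frac{1}{3 - \left(-5 + a\right)} = \frac{1}{8 - a}$)
$q{\left(j,E \right)} = 2 j$
$c{\left(b,X \right)} = \frac{4225}{121}$ ($c{\left(b,X \right)} = \left(- \frac{1}{-8 - 3} + 2 \left(-3\right)\right)^{2} = \left(- \frac{1}{-11} - 6\right)^{2} = \left(\left(-1\right) \left(- \frac{1}{11}\right) - 6\right)^{2} = \left(\frac{1}{11} - 6\right)^{2} = \left(- \frac{65}{11}\right)^{2} = \frac{4225}{121}$)
$\left(2400 - 217\right) + c{\left(-32,53 \right)} = \left(2400 - 217\right) + \frac{4225}{121} = 2183 + \frac{4225}{121} = \frac{268368}{121}$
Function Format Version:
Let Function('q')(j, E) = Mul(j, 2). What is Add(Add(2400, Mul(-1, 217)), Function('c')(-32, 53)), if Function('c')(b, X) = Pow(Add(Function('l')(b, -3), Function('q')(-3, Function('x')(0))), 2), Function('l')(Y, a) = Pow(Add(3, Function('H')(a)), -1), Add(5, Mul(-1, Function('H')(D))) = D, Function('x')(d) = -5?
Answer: Rational(268368, 121) ≈ 2217.9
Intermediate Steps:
Function('H')(D) = Add(5, Mul(-1, D))
Function('l')(Y, a) = Pow(Add(8, Mul(-1, a)), -1) (Function('l')(Y, a) = Pow(Add(3, Add(5, Mul(-1, a))), -1) = Pow(Add(8, Mul(-1, a)), -1))
Function('q')(j, E) = Mul(2, j)
Function('c')(b, X) = Rational(4225, 121) (Function('c')(b, X) = Pow(Add(Mul(-1, Pow(Add(-8, -3), -1)), Mul(2, -3)), 2) = Pow(Add(Mul(-1, Pow(-11, -1)), -6), 2) = Pow(Add(Mul(-1, Rational(-1, 11)), -6), 2) = Pow(Add(Rational(1, 11), -6), 2) = Pow(Rational(-65, 11), 2) = Rational(4225, 121))
Add(Add(2400, Mul(-1, 217)), Function('c')(-32, 53)) = Add(Add(2400, Mul(-1, 217)), Rational(4225, 121)) = Add(Add(2400, -217), Rational(4225, 121)) = Add(2183, Rational(4225, 121)) = Rational(268368, 121)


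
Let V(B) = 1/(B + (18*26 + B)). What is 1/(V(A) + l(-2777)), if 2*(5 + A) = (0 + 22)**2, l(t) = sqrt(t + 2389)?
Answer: 942/344297233 - 1774728*I*sqrt(97)/344297233 ≈ 2.736e-6 - 0.050767*I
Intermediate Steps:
l(t) = sqrt(2389 + t)
A = 237 (A = -5 + (0 + 22)**2/2 = -5 + (1/2)*22**2 = -5 + (1/2)*484 = -5 + 242 = 237)
V(B) = 1/(468 + 2*B) (V(B) = 1/(B + (468 + B)) = 1/(468 + 2*B))
1/(V(A) + l(-2777)) = 1/(1/(2*(234 + 237)) + sqrt(2389 - 2777)) = 1/((1/2)/471 + sqrt(-388)) = 1/((1/2)*(1/471) + 2*I*sqrt(97)) = 1/(1/942 + 2*I*sqrt(97))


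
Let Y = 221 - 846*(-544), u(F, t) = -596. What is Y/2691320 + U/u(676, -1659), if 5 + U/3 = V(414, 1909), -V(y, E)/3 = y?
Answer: 517132667/80201336 ≈ 6.4479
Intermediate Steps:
V(y, E) = -3*y
Y = 460445 (Y = 221 + 460224 = 460445)
U = -3741 (U = -15 + 3*(-3*414) = -15 + 3*(-1242) = -15 - 3726 = -3741)
Y/2691320 + U/u(676, -1659) = 460445/2691320 - 3741/(-596) = 460445*(1/2691320) - 3741*(-1/596) = 92089/538264 + 3741/596 = 517132667/80201336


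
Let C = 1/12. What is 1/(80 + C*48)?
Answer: 1/84 ≈ 0.011905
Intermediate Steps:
C = 1/12 ≈ 0.083333
1/(80 + C*48) = 1/(80 + (1/12)*48) = 1/(80 + 4) = 1/84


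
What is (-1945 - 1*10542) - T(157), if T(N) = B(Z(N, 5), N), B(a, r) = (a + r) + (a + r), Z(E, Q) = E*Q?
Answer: -14371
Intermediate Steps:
B(a, r) = 2*a + 2*r
T(N) = 12*N (T(N) = 2*(N*5) + 2*N = 2*(5*N) + 2*N = 10*N + 2*N = 12*N)
(-1945 - 1*10542) - T(157) = (-1945 - 1*10542) - 12*157 = (-1945 - 10542) - 1*1884 = -12487 - 1884 = -14371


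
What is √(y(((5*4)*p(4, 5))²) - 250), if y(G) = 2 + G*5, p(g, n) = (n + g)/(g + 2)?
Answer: 2*√1063 ≈ 65.207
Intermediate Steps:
p(g, n) = (g + n)/(2 + g)
y(G) = 2 + 5*G
√(y(((5*4)*p(4, 5))²) - 250) = √((2 + 5*((5*4)*((4 + 5)/(2 + 4)))²) - 250) = √((2 + 5*(20*(9/6))²) - 250) = √((2 + 5*(20*((⅙)*9))²) - 250) = √((2 + 5*(20*(3/2))²) - 250) = √((2 + 5*30²) - 250) = √((2 + 5*900) - 250) = √((2 + 4500) - 250) = √(4502 - 250) = √4252 = 2*√1063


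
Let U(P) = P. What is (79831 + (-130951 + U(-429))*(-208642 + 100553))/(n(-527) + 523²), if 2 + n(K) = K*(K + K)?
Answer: 14200812651/828985 ≈ 17130.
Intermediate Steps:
n(K) = -2 + 2*K² (n(K) = -2 + K*(K + K) = -2 + K*(2*K) = -2 + 2*K²)
(79831 + (-130951 + U(-429))*(-208642 + 100553))/(n(-527) + 523²) = (79831 + (-130951 - 429)*(-208642 + 100553))/((-2 + 2*(-527)²) + 523²) = (79831 - 131380*(-108089))/((-2 + 2*277729) + 273529) = (79831 + 14200732820)/((-2 + 555458) + 273529) = 14200812651/(555456 + 273529) = 14200812651/828985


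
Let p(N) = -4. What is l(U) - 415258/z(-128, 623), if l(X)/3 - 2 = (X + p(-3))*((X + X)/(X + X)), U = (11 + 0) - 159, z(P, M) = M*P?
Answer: -17734771/39872 ≈ -444.79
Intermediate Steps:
U = -148 (U = 11 - 159 = -148)
l(X) = -6 + 3*X (l(X) = 6 + 3*((X - 4)*((X + X)/(X + X))) = 6 + 3*((-4 + X)*((2*X)/((2*X)))) = 6 + 3*((-4 + X)*((2*X)*(1/(2*X)))) = 6 + 3*((-4 + X)*1) = 6 + 3*(-4 + X) = 6 + (-12 + 3*X) = -6 + 3*X)
l(U) - 415258/z(-128, 623) = (-6 + 3*(-148)) - 415258/(623*(-128)) = (-6 - 444) - 415258/(-79744) = -450 - 415258*(-1)/79744 = -450 - 1*(-207629/39872) = -450 + 207629/39872 = -17734771/39872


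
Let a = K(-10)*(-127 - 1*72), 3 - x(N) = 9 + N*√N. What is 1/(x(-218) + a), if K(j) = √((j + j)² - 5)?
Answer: -1/(6 + 199*√395 - 218*I*√218) ≈ -0.00015205 - 0.00012356*I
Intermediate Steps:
x(N) = -6 - N^(3/2) (x(N) = 3 - (9 + N*√N) = 3 - (9 + N^(3/2)) = 3 + (-9 - N^(3/2)) = -6 - N^(3/2))
K(j) = √(-5 + 4*j²) (K(j) = √((2*j)² - 5) = √(4*j² - 5) = √(-5 + 4*j²))
a = -199*√395 (a = √(-5 + 4*(-10)²)*(-127 - 1*72) = √(-5 + 4*100)*(-127 - 72) = √(-5 + 400)*(-199) = √395*(-199) = -199*√395 ≈ -3955.0)
1/(x(-218) + a) = 1/((-6 - (-218)^(3/2)) - 199*√395) = 1/((-6 - (-218)*I*√218) - 199*√395) = 1/((-6 + 218*I*√218) - 199*√395) = 1/(-6 - 199*√395 + 218*I*√218)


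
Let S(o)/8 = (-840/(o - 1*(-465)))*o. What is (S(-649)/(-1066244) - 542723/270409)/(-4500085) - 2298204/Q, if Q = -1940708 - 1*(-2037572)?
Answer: -1428807187420557407557367/60220929897921748241240 ≈ -23.726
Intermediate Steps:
Q = 96864 (Q = -1940708 + 2037572 = 96864)
S(o) = -6720*o/(465 + o) (S(o) = 8*((-840/(o - 1*(-465)))*o) = 8*((-840/(o + 465))*o) = 8*((-840/(465 + o))*o) = 8*(-840*o/(465 + o)) = -6720*o/(465 + o))
(S(-649)/(-1066244) - 542723/270409)/(-4500085) - 2298204/Q = (-6720*(-649)/(465 - 649)/(-1066244) - 542723/270409)/(-4500085) - 2298204/96864 = (-6720*(-649)/(-184)*(-1/1066244) - 542723*1/270409)*(-1/4500085) - 2298204*1/96864 = (-6720*(-649)*(-1/184)*(-1/1066244) - 542723/270409)*(-1/4500085) - 191517/8072 = (-545160/23*(-1/1066244) - 542723/270409)*(-1/4500085) - 191517/8072 = (136290/6130903 - 542723/270409)*(-1/4500085) - 191517/8072 = -3290528026259/1657851349327*(-1/4500085) - 191517/8072 = 3290528026259/7460471989336192795 - 191517/8072 = -1428807187420557407557367/60220929897921748241240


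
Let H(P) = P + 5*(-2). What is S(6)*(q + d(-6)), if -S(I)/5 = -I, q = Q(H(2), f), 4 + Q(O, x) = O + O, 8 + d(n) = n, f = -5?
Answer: -1020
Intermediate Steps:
d(n) = -8 + n
H(P) = -10 + P (H(P) = P - 10 = -10 + P)
Q(O, x) = -4 + 2*O (Q(O, x) = -4 + (O + O) = -4 + 2*O)
q = -20 (q = -4 + 2*(-10 + 2) = -4 + 2*(-8) = -4 - 16 = -20)
S(I) = 5*I (S(I) = -(-5)*I = 5*I)
S(6)*(q + d(-6)) = (5*6)*(-20 + (-8 - 6)) = 30*(-20 - 14) = 30*(-34) = -1020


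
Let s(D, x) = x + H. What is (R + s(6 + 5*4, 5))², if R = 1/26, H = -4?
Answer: 729/676 ≈ 1.0784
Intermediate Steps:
s(D, x) = -4 + x (s(D, x) = x - 4 = -4 + x)
R = 1/26 (R = 1*(1/26) = 1/26 ≈ 0.038462)
(R + s(6 + 5*4, 5))² = (1/26 + (-4 + 5))² = (1/26 + 1)² = (27/26)² = 729/676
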